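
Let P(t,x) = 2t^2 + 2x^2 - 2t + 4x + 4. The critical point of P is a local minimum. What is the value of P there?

3/2

∂P/∂t = 4t - 2 = 0 and ∂P/∂x = 4x + 4 = 0, so (t, x) = (1/2, -1).
The Hessian has P_{tt} = 4, P_{xx} = 4, P_{tx} = 0, giving D = 16 > 0 with P_{tt} > 0, so the point is a local minimum.
P(1/2, -1) = 3/2.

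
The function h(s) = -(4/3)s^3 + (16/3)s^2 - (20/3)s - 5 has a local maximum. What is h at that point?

h'(s) = -4s^2 + (32/3)s - 20/3. Setting h'(s) = 0 gives s ∈ {1, 5/3}.
Since h''(s) = -8s + 32/3, we get h''(1) = 8/3 > 0 ⇒ local minimum; h''(5/3) = -8/3 < 0 ⇒ local maximum.
Thus h has its local maximum at s = 5/3, with value -605/81.

-605/81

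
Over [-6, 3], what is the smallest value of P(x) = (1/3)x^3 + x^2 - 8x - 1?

Differentiating, P'(x) = x^2 + 2x - 8; which vanishes at x = -4 and x = 2.
Compare values at every candidate in [-6, 3]: P(-6) = 11; P(-4) = 77/3; P(2) = -31/3; P(3) = -7.
The minimum over the interval is -31/3, attained at x = 2.

-31/3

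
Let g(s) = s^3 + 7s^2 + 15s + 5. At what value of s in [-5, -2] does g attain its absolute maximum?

-3

Differentiating, g'(s) = 3s^2 + 14s + 15; whose only zero in [-5, -2] is s = -3.
Compare values at every candidate in [-5, -2]: g(-5) = -20; g(-3) = -4; g(-2) = -5.
So the maximum is g(-3) = -4.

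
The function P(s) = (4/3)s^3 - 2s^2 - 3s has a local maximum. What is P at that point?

5/6

Critical points: P'(s) = 4s^2 - 4s - 3 vanishes at s = -1/2, 3/2.
P''(s) = 8s - 4. P''(-1/2) = -8 < 0 ⇒ local maximum; P''(3/2) = 8 > 0 ⇒ local minimum.
The local maximum is P(-1/2) = 5/6.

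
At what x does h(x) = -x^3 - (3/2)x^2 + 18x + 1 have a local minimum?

Critical points: h'(x) = -3x^2 - 3x + 18 vanishes at x = -3, 2.
h''(x) = -6x - 3. h''(-3) = 15 > 0 ⇒ local minimum; h''(2) = -15 < 0 ⇒ local maximum.
So the local minimum value is h(-3) = -79/2.

-3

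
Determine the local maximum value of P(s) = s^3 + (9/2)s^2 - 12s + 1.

57

P'(s) = 3s^2 + 9s - 12. Setting P'(s) = 0 gives s ∈ {-4, 1}.
P''(s) = 6s + 9. P''(-4) = -15 < 0 ⇒ local maximum; P''(1) = 15 > 0 ⇒ local minimum.
The local maximum is P(-4) = 57.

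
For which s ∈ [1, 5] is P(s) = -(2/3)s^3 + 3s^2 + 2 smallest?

5

The derivative is -2s^2 + 6s, whose only zero in [1, 5] is s = 3.
Compare values at every candidate in [1, 5]: P(1) = 13/3,  P(3) = 11,  P(5) = -19/3.
So the minimum is P(5) = -19/3.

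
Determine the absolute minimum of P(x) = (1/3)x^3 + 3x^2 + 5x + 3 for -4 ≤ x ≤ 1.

P'(x) = x^2 + 6x + 5, whose only zero in [-4, 1] is x = -1.
Evaluating at the critical points and endpoints: P(-4) = 29/3; P(-1) = 2/3; P(1) = 34/3.
So the minimum is P(-1) = 2/3.

2/3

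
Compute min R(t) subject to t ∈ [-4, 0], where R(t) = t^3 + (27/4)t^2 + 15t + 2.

-14

The derivative is 3t^2 + (27/2)t + 15, which vanishes at t = -5/2 and t = -2.
Compare values at every candidate in [-4, 0]: R(-4) = -14,  R(-5/2) = -143/16,  R(-2) = -9,  R(0) = 2.
Hence the absolute minimum is -14 at t = -4.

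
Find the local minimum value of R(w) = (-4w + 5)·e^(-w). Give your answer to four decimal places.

-0.4216

By the product rule, R'(w) = (4w - 9)·e^(-w). Since e^(-w) > 0, the only critical point is w = 9/4.
R''(9/4) has the same sign as 4 > 0, so this is a local minimum.
R(9/4) = (-4)·e^(-9/4) ≈ -0.4216.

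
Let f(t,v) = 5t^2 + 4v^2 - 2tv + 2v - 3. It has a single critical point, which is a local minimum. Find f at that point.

∂f/∂t = 10t - 2v = 0 and ∂f/∂v = -2t + 8v + 2 = 0, so (t, v) = (-1/19, -5/19).
The Hessian has f_{tt} = 10, f_{vv} = 8, f_{tv} = -2, giving D = 76 > 0 with f_{tt} > 0, so the point is a local minimum.
f(-1/19, -5/19) = -62/19.

-62/19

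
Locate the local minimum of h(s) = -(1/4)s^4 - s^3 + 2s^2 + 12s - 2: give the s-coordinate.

-2

h'(s) = -s^3 - 3s^2 + 4s + 12 = 0 at s = -3, -2, 2.
h''(s) = -3s^2 - 6s + 4. h''(-3) = -5 < 0 ⇒ local maximum; h''(-2) = 4 > 0 ⇒ local minimum; h''(2) = -20 < 0 ⇒ local maximum.
Thus h has its local minimum at s = -2, with value -14.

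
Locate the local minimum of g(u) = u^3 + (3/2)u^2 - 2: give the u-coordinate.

g'(u) = 3u^2 + 3u = 0 at u = -1, 0.
g''(u) = 6u + 3. g''(-1) = -3 < 0 ⇒ local maximum; g''(0) = 3 > 0 ⇒ local minimum.
The local minimum is g(0) = -2.

0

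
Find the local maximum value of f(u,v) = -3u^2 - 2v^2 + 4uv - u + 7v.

∂f/∂u = -6u + 4v - 1 = 0 and ∂f/∂v = 4u - 4v + 7 = 0, so (u, v) = (3, 19/4).
The Hessian has f_{uu} = -6, f_{vv} = -4, f_{uv} = 4, giving D = 8 > 0 with f_{uu} < 0, so the point is a local maximum.
f(3, 19/4) = 121/8.

121/8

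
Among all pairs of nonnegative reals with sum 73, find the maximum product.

With x + y = 73, the product is P(x) = x(73 − x).
P'(x) = 73 − 2x = 0 gives x = 73/2; P'' = −2 < 0, so this is the maximum.
P = 73/2·73/2 = 5329/4.

5329/4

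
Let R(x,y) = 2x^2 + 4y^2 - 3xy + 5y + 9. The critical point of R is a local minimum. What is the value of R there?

157/23

∂R/∂x = 4x - 3y = 0 and ∂R/∂y = -3x + 8y + 5 = 0, so (x, y) = (-15/23, -20/23).
The Hessian has R_{xx} = 4, R_{yy} = 8, R_{xy} = -3, giving D = 23 > 0 with R_{xx} > 0, so the point is a local minimum.
R(-15/23, -20/23) = 157/23.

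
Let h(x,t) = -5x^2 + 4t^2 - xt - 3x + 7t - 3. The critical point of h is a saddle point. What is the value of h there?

∂h/∂x = -10x - t - 3 = 0 and ∂h/∂t = -x + 8t + 7 = 0, so (x, t) = (-17/81, -73/81).
The Hessian has h_{xx} = -10, h_{tt} = 8, h_{xt} = -1, giving D = -81 < 0, so the point is a saddle point.
h(-17/81, -73/81) = -473/81.

-473/81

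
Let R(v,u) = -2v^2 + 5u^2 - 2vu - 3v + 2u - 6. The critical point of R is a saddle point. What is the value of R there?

-239/44

∂R/∂v = -4v - 2u - 3 = 0 and ∂R/∂u = -2v + 10u + 2 = 0, so (v, u) = (-13/22, -7/22).
The Hessian has R_{vv} = -4, R_{uu} = 10, R_{vu} = -2, giving D = -44 < 0, so the point is a saddle point.
R(-13/22, -7/22) = -239/44.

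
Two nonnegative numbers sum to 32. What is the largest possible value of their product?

256

With x + y = 32, the product is P(x) = x(32 − x).
P'(x) = 32 − 2x = 0 gives x = 16; P'' = −2 < 0, so this is the maximum.
P = 16·16 = 256.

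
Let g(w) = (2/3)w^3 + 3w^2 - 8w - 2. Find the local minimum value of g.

g'(w) = 2w^2 + 6w - 8. Setting g'(w) = 0 gives w ∈ {-4, 1}.
Second-derivative test with g''(w) = 4w + 6: g''(-4) = -10 < 0 ⇒ local maximum; g''(1) = 10 > 0 ⇒ local minimum.
Thus g has its local minimum at w = 1, with value -19/3.

-19/3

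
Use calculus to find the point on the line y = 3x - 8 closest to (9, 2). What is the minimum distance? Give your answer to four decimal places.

5.3759

Minimize D(x)^2 = (x - 9)^2 + (3x - 10)^2.
d/dx[D^2] = 2(x - 9) + 2·3·(3x - 10) = 0 ⇒ x = 39/10.
Then y = 37/10 and the distance is √(289/10) ≈ 5.3759.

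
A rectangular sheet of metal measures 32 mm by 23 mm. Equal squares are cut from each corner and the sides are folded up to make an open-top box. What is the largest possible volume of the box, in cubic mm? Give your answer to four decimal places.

With cut size x, the volume is V(x) = x(32 − 2x)(23 − 2x) for 0 < x < 11.5.
V'(x) = 12x^2 − 220x + 736. Setting V'(x) = 0 gives x ≈ 4.4028 (the root in (0, 11.5)).
V''(x) = 24x − 220 is negative there, so this is the maximum; V ≈ 1449.5364.

1449.5364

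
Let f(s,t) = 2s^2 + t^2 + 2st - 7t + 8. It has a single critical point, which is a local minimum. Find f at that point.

∂f/∂s = 4s + 2t = 0 and ∂f/∂t = 2s + 2t - 7 = 0, so (s, t) = (-7/2, 7).
The Hessian has f_{ss} = 4, f_{tt} = 2, f_{st} = 2, giving D = 4 > 0 with f_{ss} > 0, so the point is a local minimum.
f(-7/2, 7) = -33/2.

-33/2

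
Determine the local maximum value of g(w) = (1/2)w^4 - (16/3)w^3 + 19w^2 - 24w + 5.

Critical points: g'(w) = 2w^3 - 16w^2 + 38w - 24 vanishes at w = 1, 3, 4.
g''(w) = 6w^2 - 32w + 38. g''(1) = 12 > 0 ⇒ local minimum; g''(3) = -4 < 0 ⇒ local maximum; g''(4) = 6 > 0 ⇒ local minimum.
The local maximum is g(3) = 1/2.

1/2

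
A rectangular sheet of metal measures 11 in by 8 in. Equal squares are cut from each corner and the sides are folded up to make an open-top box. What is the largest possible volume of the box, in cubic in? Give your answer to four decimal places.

With cut size x, the volume is V(x) = x(11 − 2x)(8 − 2x) for 0 < x < 4.
V'(x) = 12x^2 − 76x + 88. Setting V'(x) = 0 gives x ≈ 1.5252 (the root in (0, 4)).
V''(x) = 24x − 76 is negative there, so this is the maximum; V ≈ 60.0126.

60.0126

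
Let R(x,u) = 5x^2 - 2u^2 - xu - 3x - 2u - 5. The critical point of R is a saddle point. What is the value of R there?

∂R/∂x = 10x - u - 3 = 0 and ∂R/∂u = -x - 4u - 2 = 0, so (x, u) = (10/41, -23/41).
The Hessian has R_{xx} = 10, R_{uu} = -4, R_{xu} = -1, giving D = -41 < 0, so the point is a saddle point.
R(10/41, -23/41) = -197/41.

-197/41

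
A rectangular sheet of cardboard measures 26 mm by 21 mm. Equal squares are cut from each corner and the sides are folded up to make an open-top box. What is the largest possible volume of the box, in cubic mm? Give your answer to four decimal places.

With cut size x, the volume is V(x) = x(26 − 2x)(21 − 2x) for 0 < x < 10.5.
V'(x) = 12x^2 − 188x + 546. Setting V'(x) = 0 gives x ≈ 3.8507 (the root in (0, 10.5)).
V''(x) = 24x − 188 is negative there, so this is the maximum; V ≈ 937.0515.

937.0515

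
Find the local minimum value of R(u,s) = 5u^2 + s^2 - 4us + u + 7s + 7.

-123/2

∂R/∂u = 10u - 4s + 1 = 0 and ∂R/∂s = -4u + 2s + 7 = 0, so (u, s) = (-15/2, -37/2).
The Hessian has R_{uu} = 10, R_{ss} = 2, R_{us} = -4, giving D = 4 > 0 with R_{uu} > 0, so the point is a local minimum.
R(-15/2, -37/2) = -123/2.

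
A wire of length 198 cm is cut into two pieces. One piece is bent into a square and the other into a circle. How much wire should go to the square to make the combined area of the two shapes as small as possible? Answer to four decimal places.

110.8996

Let x be the length used for the square. Square side x/4; circle radius (198−x)/(2π).
A(x) = (x/4)² + π·((198−x)/(2π))² = x²/16 + (198−x)²/(4π) for 0 ≤ x ≤ 198. A'(x) = x/8 − (198−x)/(2π) = 0 gives x = 4·198/(π+4) ≈ 110.8996.
A'' = 1/8 + 1/(2π) > 0, so this gives the minimum combined area; x ≈ 110.8996 cm to the square.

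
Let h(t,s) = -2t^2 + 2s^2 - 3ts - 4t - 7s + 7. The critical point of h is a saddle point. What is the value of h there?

∂h/∂t = -4t - 3s - 4 = 0 and ∂h/∂s = -3t + 4s - 7 = 0, so (t, s) = (-37/25, 16/25).
The Hessian has h_{tt} = -4, h_{ss} = 4, h_{ts} = -3, giving D = -25 < 0, so the point is a saddle point.
h(-37/25, 16/25) = 193/25.

193/25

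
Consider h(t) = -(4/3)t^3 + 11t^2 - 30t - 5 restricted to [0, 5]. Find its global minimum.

h'(t) = -4t^2 + 22t - 30, which vanishes at t = 5/2 and t = 3.
Evaluating at the critical points and endpoints: h(0) = -5,  h(5/2) = -385/12,  h(3) = -32,  h(5) = -140/3.
The minimum over the interval is -140/3, attained at t = 5.

-140/3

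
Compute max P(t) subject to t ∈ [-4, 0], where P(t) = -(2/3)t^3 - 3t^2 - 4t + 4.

Differentiating, P'(t) = -2t^2 - 6t - 4; which vanishes at t = -2 and t = -1.
Evaluating at the critical points and endpoints: P(-4) = 44/3,  P(-2) = 16/3,  P(-1) = 17/3,  P(0) = 4.
The maximum over the interval is 44/3, attained at t = -4.

44/3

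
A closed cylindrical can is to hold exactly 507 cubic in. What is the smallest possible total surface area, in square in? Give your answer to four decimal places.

351.9815

With radius r and height h, πr²h = 507 so h = 507/(πr²), and S(r) = 2πr² + 2πrh = 2πr² + 2·507/r.
S'(r) = 4πr − 2·507/r² = 0 ⇒ r³ = 507/(2π), so r ≈ 4.3212 and h = 2r ≈ 8.6425.
S''(r) = 4π + 4·507/r³ > 0, so this is the minimum; S ≈ 351.9815.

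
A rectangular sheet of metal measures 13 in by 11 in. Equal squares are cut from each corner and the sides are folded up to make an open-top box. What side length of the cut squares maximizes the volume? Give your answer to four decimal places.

1.9793

With cut size x, the volume is V(x) = x(13 − 2x)(11 − 2x) for 0 < x < 5.5.
V'(x) = 12x^2 − 96x + 143. Setting V'(x) = 0 gives x ≈ 1.9793 (the root in (0, 5.5)).
V''(x) = 24x − 96 is negative there, so this is the maximum; V ≈ 126.0104.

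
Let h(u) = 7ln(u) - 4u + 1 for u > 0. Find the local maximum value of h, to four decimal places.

h'(u) = 7/u − 4 = 0 gives u = 7/4.
h''(u) = -7/u², which is negative for u > 0, so this is a local maximum.
h(7/4) = 7·ln(7/4) - 7 + 1 ≈ -2.0827.

-2.0827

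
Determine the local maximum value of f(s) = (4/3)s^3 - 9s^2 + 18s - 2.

37/4

f'(s) = 4s^2 - 18s + 18 = 0 at s = 3/2, 3.
f''(s) = 8s - 18. f''(3/2) = -6 < 0 ⇒ local maximum; f''(3) = 6 > 0 ⇒ local minimum.
Thus f has its local maximum at s = 3/2, with value 37/4.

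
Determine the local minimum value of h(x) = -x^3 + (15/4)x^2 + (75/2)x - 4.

-939/16

h'(x) = -3x^2 + (15/2)x + 75/2 = 0 at x = -5/2, 5.
Since h''(x) = -6x + 15/2, we get h''(-5/2) = 45/2 > 0 ⇒ local minimum; h''(5) = -45/2 < 0 ⇒ local maximum.
Thus h has its local minimum at x = -5/2, with value -939/16.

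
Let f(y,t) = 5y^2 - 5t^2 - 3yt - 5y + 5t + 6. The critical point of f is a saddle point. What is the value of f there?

579/109

∂f/∂y = 10y - 3t - 5 = 0 and ∂f/∂t = -3y - 10t + 5 = 0, so (y, t) = (65/109, 35/109).
The Hessian has f_{yy} = 10, f_{tt} = -10, f_{yt} = -3, giving D = -109 < 0, so the point is a saddle point.
f(65/109, 35/109) = 579/109.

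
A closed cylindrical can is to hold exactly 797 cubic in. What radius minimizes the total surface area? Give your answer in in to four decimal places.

5.0245

With radius r and height h, πr²h = 797 so h = 797/(πr²), and S(r) = 2πr² + 2πrh = 2πr² + 2·797/r.
S'(r) = 4πr − 2·797/r² = 0 ⇒ r³ = 797/(2π), so r ≈ 5.0245 and h = 2r ≈ 10.0490.
S''(r) = 4π + 4·797/r³ > 0, so this is the minimum; S ≈ 475.8683.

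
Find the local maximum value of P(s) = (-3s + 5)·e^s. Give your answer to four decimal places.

P'(s) = (-3)·e^s + (-3s + 5)·1·e^s = (-3s + 2)·e^s. Since e^s > 0, the only critical point is s = 2/3.
P''(2/3) has the same sign as -3 < 0, so this is a local maximum.
P(2/3) = (3)·e^(2/3) ≈ 5.8432.

5.8432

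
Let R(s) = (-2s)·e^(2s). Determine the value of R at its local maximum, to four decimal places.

Differentiating with the product rule gives R'(s) = (-4s - 2)·e^(2s). Since e^(2s) > 0, the only critical point is s = -1/2.
R''(-1/2) has the same sign as -4 < 0, so this is a local maximum.
R(-1/2) = (1)·e^(-1) ≈ 0.3679.

0.3679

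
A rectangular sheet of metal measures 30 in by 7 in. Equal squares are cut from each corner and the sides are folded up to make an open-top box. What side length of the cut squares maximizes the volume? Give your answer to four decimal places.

With cut size x, the volume is V(x) = x(30 − 2x)(7 − 2x) for 0 < x < 3.5.
V'(x) = 12x^2 − 148x + 210. Setting V'(x) = 0 gives x ≈ 1.6359 (the root in (0, 3.5)).
V''(x) = 24x − 148 is negative there, so this is the maximum; V ≈ 163.0143.

1.6359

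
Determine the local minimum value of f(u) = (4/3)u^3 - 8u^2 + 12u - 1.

f'(u) = 4u^2 - 16u + 12 = 0 at u = 1, 3.
Second-derivative test with f''(u) = 8u - 16: f''(1) = -8 < 0 ⇒ local maximum; f''(3) = 8 > 0 ⇒ local minimum.
Thus f has its local minimum at u = 3, with value -1.

-1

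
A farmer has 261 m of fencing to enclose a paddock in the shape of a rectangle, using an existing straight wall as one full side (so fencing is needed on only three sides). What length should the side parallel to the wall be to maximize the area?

Let the sides perpendicular to the wall have length x and the parallel side y, so 2x + y = 261 and the area is A = xy = x(261 − 2x).
A'(x) = 261 − 4x = 0 gives x = 261/4, and A''(x) = −4 < 0 confirms a maximum.
Then y = 261 − 2·261/4 = 261/2 and A = 68121/8.

261/2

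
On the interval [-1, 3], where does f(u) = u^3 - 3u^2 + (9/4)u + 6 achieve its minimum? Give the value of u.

-1

The derivative is 3u^2 - 6u + 9/4, which vanishes at u = 1/2 and u = 3/2.
Evaluating at the critical points and endpoints: f(-1) = -1/4,  f(1/2) = 13/2,  f(3/2) = 6,  f(3) = 51/4.
Hence the absolute minimum is -1/4 at u = -1.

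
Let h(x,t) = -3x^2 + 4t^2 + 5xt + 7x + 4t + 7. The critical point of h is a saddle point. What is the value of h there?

∂h/∂x = -6x + 5t + 7 = 0 and ∂h/∂t = 5x + 8t + 4 = 0, so (x, t) = (36/73, -59/73).
The Hessian has h_{xx} = -6, h_{tt} = 8, h_{xt} = 5, giving D = -73 < 0, so the point is a saddle point.
h(36/73, -59/73) = 519/73.

519/73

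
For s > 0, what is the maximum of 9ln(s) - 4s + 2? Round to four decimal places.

R'(s) = 9/s − 4 = 0 gives s = 9/4.
R''(s) = -9/s², which is negative for s > 0, so this is a local maximum.
R(9/4) = 9·ln(9/4) - 9 + 2 ≈ 0.2984.

0.2984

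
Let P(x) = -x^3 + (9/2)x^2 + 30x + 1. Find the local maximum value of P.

277/2

P'(x) = -3x^2 + 9x + 30. Setting P'(x) = 0 gives x ∈ {-2, 5}.
Second-derivative test with P''(x) = -6x + 9: P''(-2) = 21 > 0 ⇒ local minimum; P''(5) = -21 < 0 ⇒ local maximum.
Thus P has its local maximum at x = 5, with value 277/2.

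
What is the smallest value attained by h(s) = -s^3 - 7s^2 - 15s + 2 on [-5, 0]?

Differentiating, h'(s) = -3s^2 - 14s - 15; which vanishes at s = -3 and s = -5/3.
Compare values at every candidate in [-5, 0]: h(-5) = 27; h(-3) = 11; h(-5/3) = 329/27; h(0) = 2.
The minimum over the interval is 2, attained at s = 0.

2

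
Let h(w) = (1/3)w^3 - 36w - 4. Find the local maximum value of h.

h'(w) = w^2 - 36. Setting h'(w) = 0 gives w ∈ {-6, 6}.
Second-derivative test with h''(w) = 2w: h''(-6) = -12 < 0 ⇒ local maximum; h''(6) = 12 > 0 ⇒ local minimum.
Thus h has its local maximum at w = -6, with value 140.

140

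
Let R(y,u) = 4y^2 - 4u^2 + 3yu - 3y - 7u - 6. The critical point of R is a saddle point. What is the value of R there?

∂R/∂y = 8y + 3u - 3 = 0 and ∂R/∂u = 3y - 8u - 7 = 0, so (y, u) = (45/73, -47/73).
The Hessian has R_{yy} = 8, R_{uu} = -8, R_{yu} = 3, giving D = -73 < 0, so the point is a saddle point.
R(45/73, -47/73) = -341/73.

-341/73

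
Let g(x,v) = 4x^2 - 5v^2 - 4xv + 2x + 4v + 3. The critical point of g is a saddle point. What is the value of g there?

∂g/∂x = 8x - 4v + 2 = 0 and ∂g/∂v = -4x - 10v + 4 = 0, so (x, v) = (-1/24, 5/12).
The Hessian has g_{xx} = 8, g_{vv} = -10, g_{xv} = -4, giving D = -96 < 0, so the point is a saddle point.
g(-1/24, 5/12) = 91/24.

91/24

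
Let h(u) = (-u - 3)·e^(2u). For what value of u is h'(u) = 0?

-7/2

By the product rule, h'(u) = (-2u - 7)·e^(2u). Since e^(2u) > 0, the only critical point is u = -7/2.
h''(-7/2) has the same sign as -2 < 0, so this is a local maximum.
h(-7/2) = (1/2)·e^(-7) ≈ 0.0005.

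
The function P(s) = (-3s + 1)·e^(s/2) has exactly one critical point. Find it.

-5/3

Differentiating with the product rule gives P'(s) = (-(3/2)s - 5/2)·e^(s/2). Since e^(s/2) > 0, the only critical point is s = -5/3.
P''(-5/3) has the same sign as -3/2 < 0, so this is a local maximum.
P(-5/3) = (6)·e^(-5/6) ≈ 2.6076.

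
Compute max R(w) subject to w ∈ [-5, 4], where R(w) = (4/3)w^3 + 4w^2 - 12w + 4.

316/3

The derivative is 4w^2 + 8w - 12, which vanishes at w = -3 and w = 1.
Compare values at every candidate in [-5, 4]: R(-5) = -8/3,  R(-3) = 40,  R(1) = -8/3,  R(4) = 316/3.
So the maximum is R(4) = 316/3.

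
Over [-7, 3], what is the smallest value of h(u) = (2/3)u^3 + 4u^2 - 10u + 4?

-4/3

h'(u) = 2u^2 + 8u - 10, which vanishes at u = -5 and u = 1.
Evaluating at the critical points and endpoints: h(-7) = 124/3,  h(-5) = 212/3,  h(1) = -4/3,  h(3) = 28.
The minimum over the interval is -4/3, attained at u = 1.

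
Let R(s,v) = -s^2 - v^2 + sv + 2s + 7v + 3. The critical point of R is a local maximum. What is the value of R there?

∂R/∂s = -2s + v + 2 = 0 and ∂R/∂v = s - 2v + 7 = 0, so (s, v) = (11/3, 16/3).
The Hessian has R_{ss} = -2, R_{vv} = -2, R_{sv} = 1, giving D = 3 > 0 with R_{ss} < 0, so the point is a local maximum.
R(11/3, 16/3) = 76/3.

76/3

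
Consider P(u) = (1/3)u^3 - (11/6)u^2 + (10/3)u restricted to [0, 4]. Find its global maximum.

P'(u) = u^2 - (11/3)u + 10/3, which vanishes at u = 5/3 and u = 2.
Candidates: P(0) = 0,  P(5/3) = 325/162,  P(2) = 2,  P(4) = 16/3.
Hence the absolute maximum is 16/3 at u = 4.

16/3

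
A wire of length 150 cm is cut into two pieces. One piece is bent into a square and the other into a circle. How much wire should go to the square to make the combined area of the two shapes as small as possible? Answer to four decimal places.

84.0149

Let x be the length used for the square. Square side x/4; circle radius (150−x)/(2π).
A(x) = (x/4)² + π·((150−x)/(2π))² = x²/16 + (150−x)²/(4π) for 0 ≤ x ≤ 150. A'(x) = x/8 − (150−x)/(2π) = 0 gives x = 4·150/(π+4) ≈ 84.0149.
A'' = 1/8 + 1/(2π) > 0, so this gives the minimum combined area; x ≈ 84.0149 cm to the square.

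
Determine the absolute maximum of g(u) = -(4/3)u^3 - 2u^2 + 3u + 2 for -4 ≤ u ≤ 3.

g'(u) = -4u^2 - 4u + 3, which vanishes at u = -3/2 and u = 1/2.
Candidates: g(-4) = 130/3,  g(-3/2) = -5/2,  g(1/2) = 17/6,  g(3) = -43.
Hence the absolute maximum is 130/3 at u = -4.

130/3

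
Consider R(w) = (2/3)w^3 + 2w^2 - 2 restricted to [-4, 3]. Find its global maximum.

34

R'(w) = 2w^2 + 4w, which vanishes at w = -2 and w = 0.
Compare values at every candidate in [-4, 3]: R(-4) = -38/3,  R(-2) = 2/3,  R(0) = -2,  R(3) = 34.
The maximum over the interval is 34, attained at w = 3.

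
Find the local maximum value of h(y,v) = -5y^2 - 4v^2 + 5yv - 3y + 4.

256/55

∂h/∂y = -10y + 5v - 3 = 0 and ∂h/∂v = 5y - 8v = 0, so (y, v) = (-24/55, -3/11).
The Hessian has h_{yy} = -10, h_{vv} = -8, h_{yv} = 5, giving D = 55 > 0 with h_{yy} < 0, so the point is a local maximum.
h(-24/55, -3/11) = 256/55.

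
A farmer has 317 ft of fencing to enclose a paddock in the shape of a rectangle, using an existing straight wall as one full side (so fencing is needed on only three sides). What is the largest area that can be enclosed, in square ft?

100489/8

Let the sides perpendicular to the wall have length x and the parallel side y, so 2x + y = 317 and the area is A = xy = x(317 − 2x).
A'(x) = 317 − 4x = 0 gives x = 317/4, and A''(x) = −4 < 0 confirms a maximum.
Then y = 317 − 2·317/4 = 317/2 and A = 100489/8.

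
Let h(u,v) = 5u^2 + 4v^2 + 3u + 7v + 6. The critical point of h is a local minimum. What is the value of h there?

∂h/∂u = 10u + 3 = 0 and ∂h/∂v = 8v + 7 = 0, so (u, v) = (-3/10, -7/8).
The Hessian has h_{uu} = 10, h_{vv} = 8, h_{uv} = 0, giving D = 80 > 0 with h_{uu} > 0, so the point is a local minimum.
h(-3/10, -7/8) = 199/80.

199/80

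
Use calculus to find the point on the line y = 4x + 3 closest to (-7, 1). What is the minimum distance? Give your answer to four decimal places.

Minimize D(x)^2 = (x + 7)^2 + (4x + 2)^2.
d/dx[D^2] = 2(x + 7) + 2·4·(4x + 2) = 0 ⇒ x = -15/17.
Then y = -9/17 and the distance is √(676/17) ≈ 6.3059.

6.3059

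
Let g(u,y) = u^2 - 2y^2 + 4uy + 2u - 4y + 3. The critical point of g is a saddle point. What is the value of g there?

14/3

∂g/∂u = 2u + 4y + 2 = 0 and ∂g/∂y = 4u - 4y - 4 = 0, so (u, y) = (1/3, -2/3).
The Hessian has g_{uu} = 2, g_{yy} = -4, g_{uy} = 4, giving D = -24 < 0, so the point is a saddle point.
g(1/3, -2/3) = 14/3.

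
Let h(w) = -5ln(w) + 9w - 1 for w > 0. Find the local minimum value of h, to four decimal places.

h'(w) = -5/w + 9 = 0 gives w = 5/9.
h''(w) = 5/w², which is positive for w > 0, so this is a local minimum.
h(5/9) = -5·ln(5/9) + 5 - 1 ≈ 6.9389.

6.9389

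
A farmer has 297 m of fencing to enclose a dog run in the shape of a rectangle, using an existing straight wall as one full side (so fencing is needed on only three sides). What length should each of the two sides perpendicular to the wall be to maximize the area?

297/4

Let the sides perpendicular to the wall have length x and the parallel side y, so 2x + y = 297 and the area is A = xy = x(297 − 2x).
A'(x) = 297 − 4x = 0 gives x = 297/4, and A''(x) = −4 < 0 confirms a maximum.
Then y = 297 − 2·297/4 = 297/2 and A = 88209/8.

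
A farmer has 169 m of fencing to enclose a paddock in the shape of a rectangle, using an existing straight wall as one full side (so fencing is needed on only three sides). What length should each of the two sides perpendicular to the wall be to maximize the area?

169/4

Let the sides perpendicular to the wall have length x and the parallel side y, so 2x + y = 169 and the area is A = xy = x(169 − 2x).
A'(x) = 169 − 4x = 0 gives x = 169/4, and A''(x) = −4 < 0 confirms a maximum.
Then y = 169 − 2·169/4 = 169/2 and A = 28561/8.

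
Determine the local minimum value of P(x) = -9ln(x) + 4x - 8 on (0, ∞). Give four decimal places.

-6.2984

P'(x) = -9/x + 4 = 0 gives x = 9/4.
P''(x) = 9/x², which is positive for x > 0, so this is a local minimum.
P(9/4) = -9·ln(9/4) + 9 - 8 ≈ -6.2984.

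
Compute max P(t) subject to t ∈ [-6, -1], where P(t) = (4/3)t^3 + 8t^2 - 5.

The derivative is 4t^2 + 16t, whose only zero in [-6, -1] is t = -4.
Compare values at every candidate in [-6, -1]: P(-6) = -5; P(-4) = 113/3; P(-1) = 5/3.
So the maximum is P(-4) = 113/3.

113/3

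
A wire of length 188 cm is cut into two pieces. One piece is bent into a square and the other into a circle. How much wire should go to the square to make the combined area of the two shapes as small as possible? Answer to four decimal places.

105.2986

Let x be the length used for the square. Square side x/4; circle radius (188−x)/(2π).
A(x) = (x/4)² + π·((188−x)/(2π))² = x²/16 + (188−x)²/(4π) for 0 ≤ x ≤ 188. A'(x) = x/8 − (188−x)/(2π) = 0 gives x = 4·188/(π+4) ≈ 105.2986.
A'' = 1/8 + 1/(2π) > 0, so this gives the minimum combined area; x ≈ 105.2986 cm to the square.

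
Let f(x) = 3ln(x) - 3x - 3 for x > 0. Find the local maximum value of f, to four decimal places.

f'(x) = 3/x − 3 = 0 gives x = 1.
f''(x) = -3/x², which is negative for x > 0, so this is a local maximum.
f(1) = 3·ln(1) - 3 - 3 ≈ -6.0000.

-6.0000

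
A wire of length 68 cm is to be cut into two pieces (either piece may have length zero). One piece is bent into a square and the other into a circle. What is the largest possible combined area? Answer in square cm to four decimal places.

Let x be the length used for the square. Square side x/4; circle radius (68−x)/(2π).
A(x) = (x/4)² + π·((68−x)/(2π))² = x²/16 + (68−x)²/(4π) for 0 ≤ x ≤ 68. A'(x) = x/8 − (68−x)/(2π) = 0 gives x = 4·68/(π+4) ≈ 38.0867.
A'' > 0, so the interior critical point is a minimum; the maximum is at an endpoint. A(0) = 367.9662 and A(68) = 289.0000, so the largest area is 367.9662.

367.9662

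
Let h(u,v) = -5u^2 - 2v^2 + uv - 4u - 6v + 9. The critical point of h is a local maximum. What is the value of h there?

587/39

∂h/∂u = -10u + v - 4 = 0 and ∂h/∂v = u - 4v - 6 = 0, so (u, v) = (-22/39, -64/39).
The Hessian has h_{uu} = -10, h_{vv} = -4, h_{uv} = 1, giving D = 39 > 0 with h_{uu} < 0, so the point is a local maximum.
h(-22/39, -64/39) = 587/39.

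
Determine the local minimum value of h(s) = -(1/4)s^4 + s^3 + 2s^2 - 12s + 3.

-9

h'(s) = -s^3 + 3s^2 + 4s - 12 = 0 at s = -2, 2, 3.
Second-derivative test with h''(s) = -3s^2 + 6s + 4: h''(-2) = -20 < 0 ⇒ local maximum; h''(2) = 4 > 0 ⇒ local minimum; h''(3) = -5 < 0 ⇒ local maximum.
Thus h has its local minimum at s = 2, with value -9.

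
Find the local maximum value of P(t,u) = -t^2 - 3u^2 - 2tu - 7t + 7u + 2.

∂P/∂t = -2t - 2u - 7 = 0 and ∂P/∂u = -2t - 6u + 7 = 0, so (t, u) = (-7, 7/2).
The Hessian has P_{tt} = -2, P_{uu} = -6, P_{tu} = -2, giving D = 8 > 0 with P_{tt} < 0, so the point is a local maximum.
P(-7, 7/2) = 155/4.

155/4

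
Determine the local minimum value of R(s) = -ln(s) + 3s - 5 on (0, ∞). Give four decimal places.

-2.9014

R'(s) = -1/s + 3 = 0 gives s = 1/3.
R''(s) = 1/s², which is positive for s > 0, so this is a local minimum.
R(1/3) = -1·ln(1/3) + 1 - 5 ≈ -2.9014.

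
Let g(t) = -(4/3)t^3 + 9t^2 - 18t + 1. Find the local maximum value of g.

Critical points: g'(t) = -4t^2 + 18t - 18 vanishes at t = 3/2, 3.
g''(t) = -8t + 18. g''(3/2) = 6 > 0 ⇒ local minimum; g''(3) = -6 < 0 ⇒ local maximum.
Thus g has its local maximum at t = 3, with value -8.

-8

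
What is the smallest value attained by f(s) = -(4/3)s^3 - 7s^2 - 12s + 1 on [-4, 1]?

-58/3

Differentiating, f'(s) = -4s^2 - 14s - 12; which vanishes at s = -2 and s = -3/2.
Candidates: f(-4) = 67/3,  f(-2) = 23/3,  f(-3/2) = 31/4,  f(1) = -58/3.
So the minimum is f(1) = -58/3.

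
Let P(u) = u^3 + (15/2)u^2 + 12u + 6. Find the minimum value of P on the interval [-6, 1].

-12

P'(u) = 3u^2 + 15u + 12, which vanishes at u = -4 and u = -1.
Compare values at every candidate in [-6, 1]: P(-6) = -12, P(-4) = 14, P(-1) = 1/2, P(1) = 53/2.
So the minimum is P(-6) = -12.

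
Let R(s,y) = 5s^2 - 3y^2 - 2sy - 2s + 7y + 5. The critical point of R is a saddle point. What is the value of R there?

∂R/∂s = 10s - 2y - 2 = 0 and ∂R/∂y = -2s - 6y + 7 = 0, so (s, y) = (13/32, 33/32).
The Hessian has R_{ss} = 10, R_{yy} = -6, R_{sy} = -2, giving D = -64 < 0, so the point is a saddle point.
R(13/32, 33/32) = 525/64.

525/64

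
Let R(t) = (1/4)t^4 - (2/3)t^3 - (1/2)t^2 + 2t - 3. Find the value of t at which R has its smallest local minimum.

-1

R'(t) = t^3 - 2t^2 - t + 2. Setting R'(t) = 0 gives t ∈ {-1, 1, 2}.
Since R''(t) = 3t^2 - 4t - 1, we get R''(-1) = 6 > 0 ⇒ local minimum; R''(1) = -2 < 0 ⇒ local maximum; R''(2) = 3 > 0 ⇒ local minimum.
So the smallest local minimum value is R(-1) = -55/12.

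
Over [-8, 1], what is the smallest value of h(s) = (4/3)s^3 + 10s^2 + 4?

h'(s) = 4s^2 + 20s, which vanishes at s = -5 and s = 0.
Evaluating at the critical points and endpoints: h(-8) = -116/3, h(-5) = 262/3, h(0) = 4, h(1) = 46/3.
The minimum over the interval is -116/3, attained at s = -8.

-116/3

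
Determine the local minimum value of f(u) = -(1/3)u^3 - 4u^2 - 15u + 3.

59/3

Critical points: f'(u) = -u^2 - 8u - 15 vanishes at u = -5, -3.
Since f''(u) = -2u - 8, we get f''(-5) = 2 > 0 ⇒ local minimum; f''(-3) = -2 < 0 ⇒ local maximum.
Thus f has its local minimum at u = -5, with value 59/3.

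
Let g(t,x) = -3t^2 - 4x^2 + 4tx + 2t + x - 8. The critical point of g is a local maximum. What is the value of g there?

∂g/∂t = -6t + 4x + 2 = 0 and ∂g/∂x = 4t - 8x + 1 = 0, so (t, x) = (5/8, 7/16).
The Hessian has g_{tt} = -6, g_{xx} = -8, g_{tx} = 4, giving D = 32 > 0 with g_{tt} < 0, so the point is a local maximum.
g(5/8, 7/16) = -229/32.

-229/32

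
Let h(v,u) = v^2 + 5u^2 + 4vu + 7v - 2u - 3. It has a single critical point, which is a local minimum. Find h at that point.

∂h/∂v = 2v + 4u + 7 = 0 and ∂h/∂u = 4v + 10u - 2 = 0, so (v, u) = (-39/2, 8).
The Hessian has h_{vv} = 2, h_{uu} = 10, h_{vu} = 4, giving D = 4 > 0 with h_{vv} > 0, so the point is a local minimum.
h(-39/2, 8) = -317/4.

-317/4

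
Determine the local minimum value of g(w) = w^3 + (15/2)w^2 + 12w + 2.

g'(w) = 3w^2 + 15w + 12. Setting g'(w) = 0 gives w ∈ {-4, -1}.
Second-derivative test with g''(w) = 6w + 15: g''(-4) = -9 < 0 ⇒ local maximum; g''(-1) = 9 > 0 ⇒ local minimum.
Thus g has its local minimum at w = -1, with value -7/2.

-7/2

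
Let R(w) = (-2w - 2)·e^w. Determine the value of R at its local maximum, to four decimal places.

R'(w) = (-2)·e^w + (-2w - 2)·1·e^w = (-2w - 4)·e^w. Since e^w > 0, the only critical point is w = -2.
R''(-2) has the same sign as -2 < 0, so this is a local maximum.
R(-2) = (2)·e^(-2) ≈ 0.2707.

0.2707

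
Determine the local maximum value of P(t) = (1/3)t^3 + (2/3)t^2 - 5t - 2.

10

P'(t) = t^2 + (4/3)t - 5 = 0 at t = -3, 5/3.
P''(t) = 2t + 4/3. P''(-3) = -14/3 < 0 ⇒ local maximum; P''(5/3) = 14/3 > 0 ⇒ local minimum.
The local maximum is P(-3) = 10.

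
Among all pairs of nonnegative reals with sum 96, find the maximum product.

With x + y = 96, the product is P(x) = x(96 − x).
P'(x) = 96 − 2x = 0 gives x = 48; P'' = −2 < 0, so this is the maximum.
P = 48·48 = 2304.

2304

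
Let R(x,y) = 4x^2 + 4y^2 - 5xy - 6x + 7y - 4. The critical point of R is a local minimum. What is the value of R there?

-22/3

∂R/∂x = 8x - 5y - 6 = 0 and ∂R/∂y = -5x + 8y + 7 = 0, so (x, y) = (1/3, -2/3).
The Hessian has R_{xx} = 8, R_{yy} = 8, R_{xy} = -5, giving D = 39 > 0 with R_{xx} > 0, so the point is a local minimum.
R(1/3, -2/3) = -22/3.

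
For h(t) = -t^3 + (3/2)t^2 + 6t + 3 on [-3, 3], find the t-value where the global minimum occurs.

Differentiating, h'(t) = -3t^2 + 3t + 6; which vanishes at t = -1 and t = 2.
Compare values at every candidate in [-3, 3]: h(-3) = 51/2; h(-1) = -1/2; h(2) = 13; h(3) = 15/2.
The minimum over the interval is -1/2, attained at t = -1.

-1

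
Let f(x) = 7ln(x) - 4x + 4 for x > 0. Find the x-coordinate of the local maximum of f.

f'(x) = 7/x − 4 = 0 gives x = 7/4.
f''(x) = -7/x², which is negative for x > 0, so this is a local maximum.
f(7/4) = 7·ln(7/4) - 7 + 4 ≈ 0.9173.

7/4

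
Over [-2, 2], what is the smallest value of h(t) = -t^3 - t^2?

-12

The derivative is -3t^2 - 2t, which vanishes at t = -2/3 and t = 0.
Candidates: h(-2) = 4; h(-2/3) = -4/27; h(0) = 0; h(2) = -12.
The minimum over the interval is -12, attained at t = 2.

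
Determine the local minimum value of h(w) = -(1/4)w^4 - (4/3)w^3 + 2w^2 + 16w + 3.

h'(w) = -w^3 - 4w^2 + 4w + 16. Setting h'(w) = 0 gives w ∈ {-4, -2, 2}.
Since h''(w) = -3w^2 - 8w + 4, we get h''(-4) = -12 < 0 ⇒ local maximum; h''(-2) = 8 > 0 ⇒ local minimum; h''(2) = -24 < 0 ⇒ local maximum.
So the local minimum value is h(-2) = -43/3.

-43/3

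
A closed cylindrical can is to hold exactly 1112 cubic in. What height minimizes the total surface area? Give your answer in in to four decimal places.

With radius r and height h, πr²h = 1112 so h = 1112/(πr²), and S(r) = 2πr² + 2πrh = 2πr² + 2·1112/r.
S'(r) = 4πr − 2·1112/r² = 0 ⇒ r³ = 1112/(2π), so r ≈ 5.6145 and h = 2r ≈ 11.2289.
S''(r) = 4π + 4·1112/r³ > 0, so this is the minimum; S ≈ 594.1796.

11.2289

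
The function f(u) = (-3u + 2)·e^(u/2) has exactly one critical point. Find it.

-4/3

By the product rule, f'(u) = (-(3/2)u - 2)·e^(u/2). Since e^(u/2) > 0, the only critical point is u = -4/3.
f''(-4/3) has the same sign as -3/2 < 0, so this is a local maximum.
f(-4/3) = (6)·e^(-2/3) ≈ 3.0805.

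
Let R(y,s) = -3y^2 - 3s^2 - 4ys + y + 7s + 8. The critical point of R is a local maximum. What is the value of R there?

∂R/∂y = -6y - 4s + 1 = 0 and ∂R/∂s = -4y - 6s + 7 = 0, so (y, s) = (-11/10, 19/10).
The Hessian has R_{yy} = -6, R_{ss} = -6, R_{ys} = -4, giving D = 20 > 0 with R_{yy} < 0, so the point is a local maximum.
R(-11/10, 19/10) = 141/10.

141/10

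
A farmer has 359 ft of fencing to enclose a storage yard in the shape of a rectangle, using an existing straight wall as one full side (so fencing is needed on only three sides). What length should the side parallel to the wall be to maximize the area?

Let the sides perpendicular to the wall have length x and the parallel side y, so 2x + y = 359 and the area is A = xy = x(359 − 2x).
A'(x) = 359 − 4x = 0 gives x = 359/4, and A''(x) = −4 < 0 confirms a maximum.
Then y = 359 − 2·359/4 = 359/2 and A = 128881/8.

359/2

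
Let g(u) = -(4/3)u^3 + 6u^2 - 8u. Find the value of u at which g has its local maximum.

g'(u) = -4u^2 + 12u - 8. Setting g'(u) = 0 gives u ∈ {1, 2}.
Since g''(u) = -8u + 12, we get g''(1) = 4 > 0 ⇒ local minimum; g''(2) = -4 < 0 ⇒ local maximum.
Thus g has its local maximum at u = 2, with value -8/3.

2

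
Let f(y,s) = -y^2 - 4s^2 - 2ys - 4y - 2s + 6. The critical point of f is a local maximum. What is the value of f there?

∂f/∂y = -2y - 2s - 4 = 0 and ∂f/∂s = -2y - 8s - 2 = 0, so (y, s) = (-7/3, 1/3).
The Hessian has f_{yy} = -2, f_{ss} = -8, f_{ys} = -2, giving D = 12 > 0 with f_{yy} < 0, so the point is a local maximum.
f(-7/3, 1/3) = 31/3.

31/3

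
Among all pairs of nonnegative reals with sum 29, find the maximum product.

With x + y = 29, the product is P(x) = x(29 − x).
P'(x) = 29 − 2x = 0 gives x = 29/2; P'' = −2 < 0, so this is the maximum.
P = 29/2·29/2 = 841/4.

841/4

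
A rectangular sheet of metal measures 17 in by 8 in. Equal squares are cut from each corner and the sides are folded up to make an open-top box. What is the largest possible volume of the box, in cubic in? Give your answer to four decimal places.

106.3559

With cut size x, the volume is V(x) = x(17 − 2x)(8 − 2x) for 0 < x < 4.
V'(x) = 12x^2 − 100x + 136. Setting V'(x) = 0 gives x ≈ 1.7115 (the root in (0, 4)).
V''(x) = 24x − 100 is negative there, so this is the maximum; V ≈ 106.3559.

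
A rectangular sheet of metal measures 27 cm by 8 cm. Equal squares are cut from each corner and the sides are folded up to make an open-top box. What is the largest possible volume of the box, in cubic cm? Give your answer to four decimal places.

185.3709

With cut size x, the volume is V(x) = x(27 − 2x)(8 − 2x) for 0 < x < 4.
V'(x) = 12x^2 − 140x + 216. Setting V'(x) = 0 gives x ≈ 1.8299 (the root in (0, 4)).
V''(x) = 24x − 140 is negative there, so this is the maximum; V ≈ 185.3709.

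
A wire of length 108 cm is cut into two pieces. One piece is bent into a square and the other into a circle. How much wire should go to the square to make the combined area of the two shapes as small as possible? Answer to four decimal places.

60.4907

Let x be the length used for the square. Square side x/4; circle radius (108−x)/(2π).
A(x) = (x/4)² + π·((108−x)/(2π))² = x²/16 + (108−x)²/(4π) for 0 ≤ x ≤ 108. A'(x) = x/8 − (108−x)/(2π) = 0 gives x = 4·108/(π+4) ≈ 60.4907.
A'' = 1/8 + 1/(2π) > 0, so this gives the minimum combined area; x ≈ 60.4907 cm to the square.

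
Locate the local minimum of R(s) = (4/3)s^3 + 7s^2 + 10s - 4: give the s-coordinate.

-1

R'(s) = 4s^2 + 14s + 10. Setting R'(s) = 0 gives s ∈ {-5/2, -1}.
R''(s) = 8s + 14. R''(-5/2) = -6 < 0 ⇒ local maximum; R''(-1) = 6 > 0 ⇒ local minimum.
Thus R has its local minimum at s = -1, with value -25/3.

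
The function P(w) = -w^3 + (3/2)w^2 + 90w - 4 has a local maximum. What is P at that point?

374

P'(w) = -3w^2 + 3w + 90 = 0 at w = -5, 6.
Since P''(w) = -6w + 3, we get P''(-5) = 33 > 0 ⇒ local minimum; P''(6) = -33 < 0 ⇒ local maximum.
Thus P has its local maximum at w = 6, with value 374.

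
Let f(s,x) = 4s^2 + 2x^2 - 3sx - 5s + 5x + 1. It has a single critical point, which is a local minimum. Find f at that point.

∂f/∂s = 8s - 3x - 5 = 0 and ∂f/∂x = -3s + 4x + 5 = 0, so (s, x) = (5/23, -25/23).
The Hessian has f_{ss} = 8, f_{xx} = 4, f_{sx} = -3, giving D = 23 > 0 with f_{ss} > 0, so the point is a local minimum.
f(5/23, -25/23) = -52/23.

-52/23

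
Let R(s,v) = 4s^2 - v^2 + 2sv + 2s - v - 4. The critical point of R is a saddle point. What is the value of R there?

∂R/∂s = 8s + 2v + 2 = 0 and ∂R/∂v = 2s - 2v - 1 = 0, so (s, v) = (-1/10, -3/5).
The Hessian has R_{ss} = 8, R_{vv} = -2, R_{sv} = 2, giving D = -20 < 0, so the point is a saddle point.
R(-1/10, -3/5) = -19/5.

-19/5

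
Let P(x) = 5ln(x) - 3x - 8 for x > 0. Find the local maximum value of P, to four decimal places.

P'(x) = 5/x − 3 = 0 gives x = 5/3.
P''(x) = -5/x², which is negative for x > 0, so this is a local maximum.
P(5/3) = 5·ln(5/3) - 5 - 8 ≈ -10.4459.

-10.4459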